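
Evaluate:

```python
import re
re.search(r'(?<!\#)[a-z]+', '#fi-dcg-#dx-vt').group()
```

`(?!…)`/`(?<!…)` only lets a position through if the neighbouring text does NOT match; no characters are consumed.
The match spans [2:3] → 'i'.

'i'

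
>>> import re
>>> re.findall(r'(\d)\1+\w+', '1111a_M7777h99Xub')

The backreference `\1` re-matches whatever the first group consumed, character for character.
Scanning left to right: at [0:17] match '1111a_M7777h99Xub', group 1 = '1'.
One capturing group, so `findall` returns just the captured substring from the one match — 1 in all.

['1']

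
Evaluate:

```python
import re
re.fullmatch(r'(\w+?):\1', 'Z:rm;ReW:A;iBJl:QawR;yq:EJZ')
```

None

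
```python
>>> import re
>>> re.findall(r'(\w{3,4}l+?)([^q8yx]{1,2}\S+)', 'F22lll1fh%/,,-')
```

[('F22ll', 'l1fh%/,,-')]

Pattern: 3 to 4 of a word character, then one or more of a literal 'l' (lazy) (captured); then 1 to 2 of any character except [q8yx], then one or more of a non-whitespace character (captured).
Matches: at [0:14] match 'F22lll1fh%/,,-', groups = ('F22ll', 'l1fh%/,,-').
With 2 capturing groups, `findall` returns a 2-tuple per match.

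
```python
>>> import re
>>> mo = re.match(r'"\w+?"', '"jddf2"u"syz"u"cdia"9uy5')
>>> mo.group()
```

`re.match` won't scan ahead — the pattern has to work from the very first character.
The match spans [0:7] → '"jddf2"'.

'"jddf2"'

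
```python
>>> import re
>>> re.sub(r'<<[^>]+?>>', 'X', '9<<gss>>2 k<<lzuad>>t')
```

'9X2 kXt'

Matches: at [1:8] → '<<gss>>'; at [11:20] → '<<lzuad>>'.
Every occurrence is swapped for 'X'.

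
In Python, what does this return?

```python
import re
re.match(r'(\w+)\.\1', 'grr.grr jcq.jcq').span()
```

(0, 7)

`\1` is not a pattern — it's the concrete string captured by group 1, re-applied verbatim.
`re.match` won't scan ahead — the pattern has to work from the very first character.
The match spans [0:7] → 'grr.grr'.
Captured: group 1 = 'grr'.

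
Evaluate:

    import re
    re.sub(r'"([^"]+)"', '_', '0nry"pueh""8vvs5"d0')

'0nry__d0'

Matches: at [4:10] → '"pueh"'; at [10:17] → '"8vvs5"'.
`sub` substitutes '_' at each match site.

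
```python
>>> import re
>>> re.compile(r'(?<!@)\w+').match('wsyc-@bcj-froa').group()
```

'wsyc'

Because the assertion is negative and zero-width, positions next to the forbidden text are skipped.
`re.match` only tries the pattern at the start of the string.
The match spans [0:4] → 'wsyc'.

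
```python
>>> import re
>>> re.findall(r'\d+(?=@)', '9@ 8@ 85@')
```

Lookahead/lookbehind check context without consuming it, so the matched span excludes the asserted characters.
With no groups in the pattern, `findall` gives back each whole match — 3 here.

['9', '8', '85']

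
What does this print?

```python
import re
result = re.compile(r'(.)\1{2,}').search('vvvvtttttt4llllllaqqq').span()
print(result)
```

`\1` has to match the exact text group 1 already captured.
`re.search` scans for the first position where the pattern succeeds.
The match spans [0:4] → 'vvvv'.
Captured: group 1 = 'v'.

(0, 4)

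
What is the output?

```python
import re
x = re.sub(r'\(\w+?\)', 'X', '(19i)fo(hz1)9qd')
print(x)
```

XfoX9qd

Every occurrence is swapped for 'X'.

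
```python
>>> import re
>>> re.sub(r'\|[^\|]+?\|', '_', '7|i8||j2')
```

'7_|j2'

Matches: at [1:5] → '|i8|'.
Every occurrence is swapped for '_'.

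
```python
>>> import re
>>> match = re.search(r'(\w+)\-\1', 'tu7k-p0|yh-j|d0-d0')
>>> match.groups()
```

('d0',)

The match spans [13:18] → 'd0-d0'.
Captured: group 1 = 'd0'.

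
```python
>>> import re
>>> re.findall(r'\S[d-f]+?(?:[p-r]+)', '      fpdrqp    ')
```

Pattern: a non-whitespace character, then one or more of a character in [d-f] (lazy); then one or more of a character in [p-r] (non-capturing group).
Matches: at [7:12] → 'pdrqp'.
No capturing groups, so `findall` returns the 1 full match string.

['pdrqp']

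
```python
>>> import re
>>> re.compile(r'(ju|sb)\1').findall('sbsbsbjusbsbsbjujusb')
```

['sb', 'sb', 'ju']

After group 1 captures some text, `\1` only succeeds where that same text appears again.
One capturing group, so `findall` returns just the captured substring from each match — 3 in all.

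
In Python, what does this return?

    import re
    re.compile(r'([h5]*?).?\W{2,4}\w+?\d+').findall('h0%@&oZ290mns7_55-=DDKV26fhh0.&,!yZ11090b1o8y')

['h', '5', 'hh']

A `+?`/`*?`/`{m,n}?` starts at its minimum and grows only as far as needed for what follows to match.
With a single group, `findall` returns only what that group captured — 3 items.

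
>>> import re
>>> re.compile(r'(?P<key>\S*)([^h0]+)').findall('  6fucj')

The pattern matches zero or more of a non-whitespace character (captured as 'key'); then one or more of any character except [h0] (captured).
Scanning left to right: at [0:7] match '  6fucj', groups = ('', '  6fucj').
`findall` packs the 2 group values into a tuple for every match.

[('', '  6fucj')]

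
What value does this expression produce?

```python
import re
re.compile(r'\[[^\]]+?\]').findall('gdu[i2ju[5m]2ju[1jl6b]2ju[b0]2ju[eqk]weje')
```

['[i2ju[5m]', '[1jl6b]', '[b0]', '[eqk]']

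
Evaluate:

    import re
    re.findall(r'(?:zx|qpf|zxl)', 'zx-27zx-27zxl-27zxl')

`|` is ordered: at each position the engine commits to the first alternative that works.
Matches: at [0:2] → 'zx'; at [5:7] → 'zx'; at [10:12] → 'zx'; at [16:18] → 'zx'.
Since nothing is captured, `findall` lists the 4 matched substrings directly.

['zx', 'zx', 'zx', 'zx']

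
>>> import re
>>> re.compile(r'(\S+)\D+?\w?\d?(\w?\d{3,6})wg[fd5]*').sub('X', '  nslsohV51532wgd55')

The pattern matches one or more of a non-whitespace character (captured); then one or more of a non-digit (lazy), then optionally a word character, then optionally a digit; then optionally a word character, then 3 to 6 of a digit (captured); then the literal 'wg', then zero or more of one of [fd5].
Matches: at [2:19] → 'nslsohV51532wgd55'.
Every occurrence is swapped for 'X'.

'  X'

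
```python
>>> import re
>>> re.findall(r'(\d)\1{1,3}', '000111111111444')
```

['0', '1', '1', '4']

`\1` is not a pattern — it's the concrete string captured by group 1, re-applied verbatim.
Walking the string: at [0:3] match '000', group 1 = '0'; at [3:7] match '1111', group 1 = '1'; at [7:11] match '1111', group 1 = '1'; at [12:15] match '444', group 1 = '4'.
One capturing group, so `findall` returns just the captured substring from each match — 4 in all.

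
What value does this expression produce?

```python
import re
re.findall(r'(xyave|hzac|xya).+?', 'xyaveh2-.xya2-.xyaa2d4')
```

['xyave', 'xya', 'xya']

Branches in `(...|...)` are attempted left-to-right; the first branch that allows the whole pattern to succeed is taken.
`findall` collects group 1 from each match (3 total).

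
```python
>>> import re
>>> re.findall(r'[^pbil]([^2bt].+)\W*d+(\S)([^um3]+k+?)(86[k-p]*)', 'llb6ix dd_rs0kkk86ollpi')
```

[('ix d', '_', 'rs0kkk', '86ollp')]

Pattern: any character except [pbil]; then any character except [2bt], then one or more of any character (captured); then zero or more of a non-word character, then one or more of the literal 'd'; then a non-whitespace character (captured); then one or more of any character except [um3], then one or more of the literal 'k' (lazy) (captured); then the literal '86', then zero or more of a character in [k-p] (captured).
Walking the string: at [3:22] match '6ix dd_rs0kkk86ollp', groups = ('ix d', '_', 'rs0kkk', '86ollp').
4 groups means the one result is a tuple of 4 captured strings — 1 here.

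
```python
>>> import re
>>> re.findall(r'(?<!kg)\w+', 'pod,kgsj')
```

['pod', 'kgsj']

Because the assertion is negative and zero-width, positions next to the forbidden text are skipped.
Matches: at [0:3] → 'pod'; at [4:8] → 'kgsj'.
No capturing groups, so `findall` returns the 2 full match strings.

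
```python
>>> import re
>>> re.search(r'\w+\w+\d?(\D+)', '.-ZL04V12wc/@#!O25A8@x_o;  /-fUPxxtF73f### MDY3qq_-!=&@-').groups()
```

('/@#!O',)

The match spans [2:16] → 'ZL04V12wc/@#!O'.
Captured: group 1 = '/@#!O'.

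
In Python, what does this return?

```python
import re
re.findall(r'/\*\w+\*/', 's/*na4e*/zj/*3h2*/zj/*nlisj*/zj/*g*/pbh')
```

['/*na4e*/', '/*3h2*/', '/*nlisj*/', '/*g*/']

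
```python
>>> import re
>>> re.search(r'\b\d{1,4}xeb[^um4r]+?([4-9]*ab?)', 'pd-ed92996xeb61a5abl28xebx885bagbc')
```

This matches a word boundary (`\b`, zero-width); then 1 to 4 of a digit, then the literal 'xeb', then one or more of any character except [um4r] (lazy); then zero or more of a character in [4-9], then a literal 'a', then optionally the literal 'b' (captured).
`re.search` scans for the first position where the pattern succeeds.
Here nothing in the string fits, so the call returns None.

None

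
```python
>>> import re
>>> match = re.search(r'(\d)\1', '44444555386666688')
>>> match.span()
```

`\1` is not a pattern — it's the concrete string captured by group 1, re-applied verbatim.
Unlike `match`, `search` isn't anchored — it looks for the pattern anywhere in the string.
The match spans [0:2] → '44'.
Captured: group 1 = '4'.

(0, 2)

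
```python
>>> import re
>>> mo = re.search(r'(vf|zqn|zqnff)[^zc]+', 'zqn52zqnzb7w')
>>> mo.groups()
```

('zqn',)

`re.search` tries every starting position until one works.
The match spans [0:5] → 'zqn52'.
Captured: group 1 = 'zqn'.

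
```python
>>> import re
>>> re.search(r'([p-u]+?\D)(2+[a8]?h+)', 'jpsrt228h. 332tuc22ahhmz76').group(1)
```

'psrt'

The match spans [1:9] → 'psrt228h'.
Captured: group 1 = 'psrt', group 2 = '228h'.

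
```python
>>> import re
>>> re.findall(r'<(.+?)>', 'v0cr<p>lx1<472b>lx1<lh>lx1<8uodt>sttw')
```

['p', '472b', 'lh', '8uodt']

A non-greedy quantifier consumes as few characters as it can — just enough that the remainder of the pattern still matches from where it stops; whatever follows it matches normally.
One capturing group, so `findall` returns just the captured substring from each match — 4 in all.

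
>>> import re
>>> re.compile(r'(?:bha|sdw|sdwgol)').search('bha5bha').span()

The match spans [0:3] → 'bha'.

(0, 3)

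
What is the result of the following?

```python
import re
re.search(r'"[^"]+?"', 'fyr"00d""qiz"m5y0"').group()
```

`search` walks the string left to right and returns the first match it finds.
The match spans [3:8] → '"00d"'.

'"00d"'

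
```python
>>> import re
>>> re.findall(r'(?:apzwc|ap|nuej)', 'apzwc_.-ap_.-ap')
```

The regex engine tests alternatives in the order written; an earlier branch that matches wins even if a later one would match more.
Matches: at [0:5] → 'apzwc'; at [8:10] → 'ap'; at [13:15] → 'ap'.
With no groups in the pattern, `findall` gives back each whole match — 3 here.

['apzwc', 'ap', 'ap']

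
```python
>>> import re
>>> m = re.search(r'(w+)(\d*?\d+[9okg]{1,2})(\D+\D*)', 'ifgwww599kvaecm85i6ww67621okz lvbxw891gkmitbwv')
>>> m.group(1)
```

'www'

This matches one or more of a literal 'w' (captured); then zero or more of a digit (lazy), then one or more of a digit, then 1 to 2 of one of [9okg] (captured); then one or more of a non-digit, then zero or more of a non-digit (captured).
`re.search` tries every starting position until one works.
The match spans [3:15] → 'www599kvaecm'.
Captured: group 1 = 'www', group 2 = '599k', group 3 = 'vaecm'.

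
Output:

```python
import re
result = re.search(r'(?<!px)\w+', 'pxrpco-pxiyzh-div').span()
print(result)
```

(0, 6)

The negative lookahead/lookbehind blocks any match where the forbidden context is present.
`search` walks the string left to right and returns the first match it finds.
The match spans [0:6] → 'pxrpco'.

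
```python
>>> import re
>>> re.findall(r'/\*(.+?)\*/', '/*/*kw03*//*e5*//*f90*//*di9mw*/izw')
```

With a single group, `findall` returns only what that group captured — 4 items.

['/*kw03', 'e5', 'f90', 'di9mw']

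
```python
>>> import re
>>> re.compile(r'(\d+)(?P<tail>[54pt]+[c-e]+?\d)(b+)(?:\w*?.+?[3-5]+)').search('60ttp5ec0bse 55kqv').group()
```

'60ttp5ec0bse 55'

The pattern matches one or more of a digit (captured); then one or more of one of [54pt], then one or more of a character in [c-e] (lazy), then a digit (captured as 'tail'); then one or more of a literal 'b' (captured); then zero or more of a word character (lazy), then one or more of any character (lazy), then one or more of a character in [3-5] (non-capturing group).
The match spans [0:15] → '60ttp5ec0bse 55'.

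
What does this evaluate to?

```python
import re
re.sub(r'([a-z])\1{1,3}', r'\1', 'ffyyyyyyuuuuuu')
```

'fyyuu'

After group 1 captures some text, `\1` only succeeds where that same text appears again.
Each match is replaced using the text its own group 1 captured.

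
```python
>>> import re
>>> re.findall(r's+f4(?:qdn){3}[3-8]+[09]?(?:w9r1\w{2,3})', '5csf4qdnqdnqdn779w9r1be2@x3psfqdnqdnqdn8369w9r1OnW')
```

This matches one or more of a literal 's'; then the literal 'f4', then the literal 'qdn' repeated 3 times; then one or more of a character in [3-8]; then optionally one of [09]; then the literal 'w9r', then the literal '1', then 2 to 3 of a word character (non-capturing group).
`findall` yields the raw match text (1 of them) because the pattern has no groups.

['sf4qdnqdnqdn779w9r1be2']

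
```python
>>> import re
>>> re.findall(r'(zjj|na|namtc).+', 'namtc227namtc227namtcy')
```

`|` is ordered: at each position the engine commits to the first alternative that works.
Walking the string: at [0:22] match 'namtc227namtc227namtcy', group 1 = 'na'.
One capturing group, so `findall` returns just the captured substring from the one match — 1 in all.

['na']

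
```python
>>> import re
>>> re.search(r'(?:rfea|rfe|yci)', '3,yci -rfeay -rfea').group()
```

'yci'

The match spans [2:5] → 'yci'.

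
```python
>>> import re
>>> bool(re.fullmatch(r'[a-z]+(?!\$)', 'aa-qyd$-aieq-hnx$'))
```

False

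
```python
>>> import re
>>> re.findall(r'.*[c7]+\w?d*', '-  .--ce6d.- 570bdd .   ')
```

['-  .--ce6d.- 570']

The pattern matches zero or more of any character; then one or more of one of [c7], then optionally a word character, then zero or more of a literal 'd'.
Scanning left to right: at [0:16] → '-  .--ce6d.- 570'.
Since nothing is captured, `findall` lists the 1 matched substring directly.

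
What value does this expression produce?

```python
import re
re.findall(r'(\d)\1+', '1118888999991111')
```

`\1` is not a pattern — it's the concrete string captured by group 1, re-applied verbatim.
Scanning left to right: at [0:3] match '111', group 1 = '1'; at [3:7] match '8888', group 1 = '8'; at [7:12] match '99999', group 1 = '9'; at [12:16] match '1111', group 1 = '1'.
With a single group, `findall` returns only what that group captured — 4 items.

['1', '8', '9', '1']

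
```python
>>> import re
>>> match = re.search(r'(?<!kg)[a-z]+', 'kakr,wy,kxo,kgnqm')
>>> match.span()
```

Because the assertion is negative and zero-width, positions next to the forbidden text are skipped.
The match spans [0:4] → 'kakr'.

(0, 4)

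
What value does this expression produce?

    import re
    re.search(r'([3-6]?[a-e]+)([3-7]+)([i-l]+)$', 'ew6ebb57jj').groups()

The match spans [2:10] → '6ebb57jj'.
Captured: group 1 = '6ebb', group 2 = '57', group 3 = 'jj'.

('6ebb', '57', 'jj')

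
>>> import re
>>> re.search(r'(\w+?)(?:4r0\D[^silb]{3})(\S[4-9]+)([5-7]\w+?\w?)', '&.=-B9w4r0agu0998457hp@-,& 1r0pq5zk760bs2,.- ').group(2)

'99845'

This matches one or more of a word character (lazy) (captured); then the literal '4r0', then a non-digit, then exactly 3 of any character except [silb] (non-capturing group); then a non-whitespace character, then one or more of a character in [4-9] (captured); then a character in [5-7], then one or more of a word character (lazy), then optionally a word character (captured).
Unlike `match`, `search` isn't anchored — it looks for the pattern anywhere in the string.
The match spans [4:22] → 'B9w4r0agu0998457hp'.
Captured: group 1 = 'B9w', group 2 = '99845', group 3 = '7hp'.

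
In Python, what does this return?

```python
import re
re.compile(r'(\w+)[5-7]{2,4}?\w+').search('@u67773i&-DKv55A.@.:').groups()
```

('u67',)

The match spans [1:8] → 'u67773i'.
Captured: group 1 = 'u67'.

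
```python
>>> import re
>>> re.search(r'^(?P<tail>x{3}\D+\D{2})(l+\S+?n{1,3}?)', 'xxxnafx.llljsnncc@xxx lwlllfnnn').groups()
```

The match spans [0:29] → 'xxxnafx.llljsnncc@xxx lwlllfn'.
Captured: group 1 = 'xxxnafx.llljsnncc@xxx lwll', group 2 = 'lfn'.

('xxxnafx.llljsnncc@xxx lwll', 'lfn')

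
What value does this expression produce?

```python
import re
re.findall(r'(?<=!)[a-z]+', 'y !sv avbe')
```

['sv']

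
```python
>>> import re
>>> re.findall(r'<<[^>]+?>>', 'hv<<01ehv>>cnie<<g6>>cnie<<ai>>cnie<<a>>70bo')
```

Scanning left to right: at [2:11] → '<<01ehv>>'; at [15:21] → '<<g6>>'; at [25:31] → '<<ai>>'; at [35:40] → '<<a>>'.
With no groups in the pattern, `findall` gives back each whole match — 4 here.

['<<01ehv>>', '<<g6>>', '<<ai>>', '<<a>>']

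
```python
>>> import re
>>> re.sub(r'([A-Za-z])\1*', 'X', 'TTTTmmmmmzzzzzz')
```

The backreference `\1` re-matches whatever the first group consumed, character for character.
`sub` substitutes 'X' at each match site.

'XXX'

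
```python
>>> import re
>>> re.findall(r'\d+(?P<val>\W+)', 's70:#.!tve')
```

[':#.!']

With a single group, `findall` returns only what that group captured — 1 item.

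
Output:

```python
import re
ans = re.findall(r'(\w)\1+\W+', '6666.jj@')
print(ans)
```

After group 1 captures some text, `\1` only succeeds where that same text appears again.
Walking the string: at [0:5] match '6666.', group 1 = '6'; at [5:8] match 'jj@', group 1 = 'j'.
One capturing group, so `findall` returns just the captured substring from each match — 2 in all.

['6', 'j']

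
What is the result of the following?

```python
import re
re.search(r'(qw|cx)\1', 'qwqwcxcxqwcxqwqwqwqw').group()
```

After group 1 captures some text, `\1` only succeeds where that same text appears again.
`re.search` tries every starting position until one works.
The match spans [0:4] → 'qwqw'.
Captured: group 1 = 'qw'.

'qwqw'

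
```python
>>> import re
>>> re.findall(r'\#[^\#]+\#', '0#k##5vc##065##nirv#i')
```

['#k#', '#5vc#', '#065#', '#nirv#']

Walking the string: at [1:4] → '#k#'; at [4:9] → '#5vc#'; at [9:14] → '#065#'; at [14:20] → '#nirv#'.
With no groups in the pattern, `findall` gives back each whole match — 4 here.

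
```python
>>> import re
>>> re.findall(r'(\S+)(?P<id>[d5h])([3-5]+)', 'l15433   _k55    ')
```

[('l1', '5', '433'), ('_k', '5', '5')]

Pattern: one or more of a non-whitespace character (captured); then one of [d5h] (captured as 'id'); then one or more of a character in [3-5] (captured).
Scanning left to right: at [0:6] match 'l15433', groups = ('l1', '5', '433'); at [9:13] match '_k55', groups = ('_k', '5', '5').
With 3 capturing groups, `findall` returns a 3-tuple per match.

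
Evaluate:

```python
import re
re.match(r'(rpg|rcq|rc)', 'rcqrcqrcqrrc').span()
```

Alternation tries branches left to right and keeps the first one that lets the overall match succeed at that position.
`re.match` only tries the pattern at the start of the string.
The match spans [0:3] → 'rcq'.
Captured: group 1 = 'rcq'.

(0, 3)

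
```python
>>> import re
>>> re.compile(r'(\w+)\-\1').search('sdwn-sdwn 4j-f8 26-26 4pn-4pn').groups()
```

The match spans [0:9] → 'sdwn-sdwn'.
Captured: group 1 = 'sdwn'.

('sdwn',)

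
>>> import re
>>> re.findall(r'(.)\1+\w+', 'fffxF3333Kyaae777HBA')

A backreference is literal: `\1` must see the identical characters the first group matched.
Scanning left to right: at [0:20] match 'fffxF3333Kyaae777HBA', group 1 = 'f'.
`findall` collects group 1 from the one match (1 total).

['f']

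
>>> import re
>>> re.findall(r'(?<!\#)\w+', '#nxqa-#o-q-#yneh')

['xqa', 'q', 'neh']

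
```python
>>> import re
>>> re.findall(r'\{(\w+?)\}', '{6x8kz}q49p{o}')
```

Matches: at [0:7] match '{6x8kz}', group 1 = '6x8kz'; at [11:14] match '{o}', group 1 = 'o'.
`findall` collects group 1 from each match (2 total).

['6x8kz', 'o']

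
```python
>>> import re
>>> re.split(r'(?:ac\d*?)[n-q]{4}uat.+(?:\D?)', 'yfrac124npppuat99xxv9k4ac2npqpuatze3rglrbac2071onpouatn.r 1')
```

['yfr', '']

This matches the literal 'ac', then zero or more of a digit (lazy) (non-capturing group); then exactly 4 of a character in [n-q], then the literal 'uat', then one or more of any character; then optionally a non-digit (non-capturing group).
Matches to split on: at [3:59] → 'ac124npppuat99xxv9k4ac2npqpuatze3rglrbac2071onpouatn.r 1'.
`split` removes every match and returns the 2 fragments in between.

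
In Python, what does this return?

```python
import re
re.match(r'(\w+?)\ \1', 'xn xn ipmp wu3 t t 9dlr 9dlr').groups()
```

('xn',)

After group 1 captures some text, `\1` only succeeds where that same text appears again.
`re.match` won't scan ahead — the pattern has to work from the very first character.
The match spans [0:5] → 'xn xn'.
Captured: group 1 = 'xn'.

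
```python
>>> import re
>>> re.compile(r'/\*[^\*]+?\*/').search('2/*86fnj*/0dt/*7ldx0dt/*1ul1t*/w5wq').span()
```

(1, 10)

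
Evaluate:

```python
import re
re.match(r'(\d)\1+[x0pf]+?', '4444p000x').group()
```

The backreference `\1` re-matches whatever the first group consumed, character for character.
With `match`, the pattern is implicitly anchored at the beginning.
The match spans [0:5] → '4444p'.
Captured: group 1 = '4'.

'4444p'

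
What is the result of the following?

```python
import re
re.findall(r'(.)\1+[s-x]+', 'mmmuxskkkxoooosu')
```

['m', 'k', 'o']

The backreference `\1` re-matches whatever the first group consumed, character for character.
Matches: at [0:6] match 'mmmuxs', group 1 = 'm'; at [6:10] match 'kkkx', group 1 = 'k'; at [10:16] match 'oooosu', group 1 = 'o'.
With a single group, `findall` returns only what that group captured — 3 items.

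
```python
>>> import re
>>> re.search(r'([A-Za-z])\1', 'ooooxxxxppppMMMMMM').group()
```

'oo'

The backreference `\1` re-matches whatever the first group consumed, character for character.
The match spans [0:2] → 'oo'.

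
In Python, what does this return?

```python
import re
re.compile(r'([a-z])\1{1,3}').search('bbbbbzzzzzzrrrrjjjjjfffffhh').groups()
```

('b',)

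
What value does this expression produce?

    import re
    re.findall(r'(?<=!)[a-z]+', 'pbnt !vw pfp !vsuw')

['vw', 'vsuw']

The lookaround is zero-width — it requires the adjacent text to match without consuming it, so the asserted text isn't part of the match.
No capturing groups, so `findall` returns the 2 full match strings.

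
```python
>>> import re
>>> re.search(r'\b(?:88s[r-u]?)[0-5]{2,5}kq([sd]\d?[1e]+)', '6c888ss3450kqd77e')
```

None

This matches a word boundary (`\b`, zero-width); then the literal '88s', then optionally a character in [r-u] (non-capturing group); then 2 to 5 of a character in [0-5], then the literal 'kq'; then one of [sd], then optionally a digit, then one or more of one of [1e] (captured).
Here no position works, so the call returns None.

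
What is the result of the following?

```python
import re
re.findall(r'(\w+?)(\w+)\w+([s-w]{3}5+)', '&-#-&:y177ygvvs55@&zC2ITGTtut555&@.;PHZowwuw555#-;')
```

[('y', '177y', 'vvs55'), ('z', 'C2ITG', 'tut555'), ('P', 'HZo', 'wuw555')]

The pattern matches one or more of a word character (lazy) (captured); then one or more of a word character (captured); then one or more of a word character; then exactly 3 of a character in [s-w], then one or more of a literal '5' (captured).
Lazy quantifiers expand one character at a time until the remainder of the pattern can match.
Walking the string: at [6:17] match 'y177ygvvs55', groups = ('y', '177y', 'vvs55'); at [19:32] match 'zC2ITGTtut555', groups = ('z', 'C2ITG', 'tut555'); at [36:47] match 'PHZowwuw555', groups = ('P', 'HZo', 'wuw555').
3 groups means each result is a tuple of 3 captured strings — 3 here.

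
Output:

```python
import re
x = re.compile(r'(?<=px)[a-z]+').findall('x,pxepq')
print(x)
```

['epq']

The positive lookaround only admits positions where the adjacent text matches; those characters stay outside the span.
No capturing groups, so `findall` returns the 1 full match string.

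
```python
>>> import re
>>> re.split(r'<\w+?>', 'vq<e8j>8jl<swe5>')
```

['vq', '8jl', '']

Matches to split on: at [2:7] → '<e8j>'; at [10:16] → '<swe5>'.
Each match becomes a cut point; 3 segments remain.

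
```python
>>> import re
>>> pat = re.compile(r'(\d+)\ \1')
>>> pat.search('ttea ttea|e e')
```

None

After group 1 captures some text, `\1` only succeeds where that same text appears again.
`re.search` scans for the first position where the pattern succeeds.
Here no position works, so the call returns None.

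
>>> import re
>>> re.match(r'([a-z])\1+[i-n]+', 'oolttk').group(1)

'o'

`\1` has to match the exact text group 1 already captured.
With `match`, the pattern is implicitly anchored at the beginning.
The match spans [0:3] → 'ool'.
Captured: group 1 = 'o'.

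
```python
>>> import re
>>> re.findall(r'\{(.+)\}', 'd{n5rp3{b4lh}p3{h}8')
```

One capturing group, so `findall` returns just the captured substring from the one match — 1 in all.

['n5rp3{b4lh}p3{h']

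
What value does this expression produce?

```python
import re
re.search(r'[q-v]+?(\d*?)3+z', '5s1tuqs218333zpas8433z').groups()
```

The pattern matches one or more of a character in [q-v] (lazy); then zero or more of a digit (lazy) (captured); then one or more of a literal '3', then a literal 'z'.
Lazy quantifiers expand one character at a time until the remainder of the pattern can match.
Unlike `match`, `search` isn't anchored — it looks for the pattern anywhere in the string.
The match spans [3:14] → 'tuqs218333z'.
Captured: group 1 = '218'.

('218',)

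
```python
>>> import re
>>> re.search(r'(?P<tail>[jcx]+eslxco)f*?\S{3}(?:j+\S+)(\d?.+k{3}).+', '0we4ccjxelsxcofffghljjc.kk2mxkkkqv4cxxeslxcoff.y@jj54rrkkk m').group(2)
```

'rkkk'

The pattern matches one or more of one of [jcx], then the literal 'esl', then the literal 'xco' (captured as 'tail'); then zero or more of the literal 'f' (lazy), then exactly 3 of a non-whitespace character; then one or more of a literal 'j', then one or more of a non-whitespace character (non-capturing group); then optionally a digit, then one or more of any character, then exactly 3 of a literal 'k' (captured); then one or more of any character.
Unlike `match`, `search` isn't anchored — it looks for the pattern anywhere in the string.
The match spans [35:60] → 'cxxeslxcoff.y@jj54rrkkk m'.
Captured: group 1 = 'cxxeslxco', group 2 = 'rkkk'.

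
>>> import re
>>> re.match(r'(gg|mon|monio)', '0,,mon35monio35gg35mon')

`match` is anchored at position 0; if the pattern doesn't fit there, it returns None.
Here the string doesn't start with a match, so the call returns None.

None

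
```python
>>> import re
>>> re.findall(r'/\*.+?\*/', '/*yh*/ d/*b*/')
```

['/*yh*/', '/*b*/']

`findall` yields the raw match text (2 of them) because the pattern has no groups.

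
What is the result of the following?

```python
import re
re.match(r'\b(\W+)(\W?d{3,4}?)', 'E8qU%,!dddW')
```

With `match`, the pattern is implicitly anchored at the beginning.
Here position 0 doesn't satisfy it, so the call returns None.

None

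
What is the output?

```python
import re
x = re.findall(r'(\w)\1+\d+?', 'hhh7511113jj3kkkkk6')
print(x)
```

A backreference is literal: `\1` must see the identical characters the first group matched.
One capturing group, so `findall` returns just the captured substring from each match — 4 in all.

['h', '1', 'j', 'k']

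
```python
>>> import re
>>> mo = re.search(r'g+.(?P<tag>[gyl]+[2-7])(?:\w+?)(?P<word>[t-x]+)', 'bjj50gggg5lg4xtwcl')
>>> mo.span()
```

The pattern matches one or more of the literal 'g', then any character; then one or more of one of [gyl], then a character in [2-7] (captured as 'tag'); then one or more of a word character (lazy) (non-capturing group); then one or more of a character in [t-x] (captured as 'word').
Unlike `match`, `search` isn't anchored — it looks for the pattern anywhere in the string.
The match spans [5:16] → 'gggg5lg4xtw'.
Captured: group 1 = 'lg4', group 2 = 'tw'.

(5, 16)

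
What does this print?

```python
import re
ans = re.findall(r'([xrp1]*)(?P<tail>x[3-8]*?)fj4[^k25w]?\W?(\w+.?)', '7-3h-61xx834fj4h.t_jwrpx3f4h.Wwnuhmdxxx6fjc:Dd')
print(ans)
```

[('1x', 'x834', 't_jwrpx3f4h.')]

Pattern: zero or more of one of [xrp1] (captured); then a literal 'x', then zero or more of a character in [3-8] (lazy) (captured as 'tail'); then the literal 'fj4', then optionally any character except [k25w], then optionally a non-word character; then one or more of a word character, then optionally any character (captured).
3 groups means the one result is a tuple of 3 captured strings — 1 here.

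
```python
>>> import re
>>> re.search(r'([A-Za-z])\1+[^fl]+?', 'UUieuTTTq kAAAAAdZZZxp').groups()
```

A backreference is literal: `\1` must see the identical characters the first group matched.
`re.search` scans for the first position where the pattern succeeds.
The match spans [0:3] → 'UUi'.
Captured: group 1 = 'U'.

('U',)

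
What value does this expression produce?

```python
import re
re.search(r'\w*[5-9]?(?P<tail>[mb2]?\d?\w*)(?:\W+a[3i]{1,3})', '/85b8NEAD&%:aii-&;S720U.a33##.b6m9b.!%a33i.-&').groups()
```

('',)

The match spans [1:15] → '85b8NEAD&%:aii'.
Captured: group 1 = ''.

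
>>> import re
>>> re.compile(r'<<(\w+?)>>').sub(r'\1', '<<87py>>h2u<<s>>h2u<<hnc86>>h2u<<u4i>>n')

'87pyh2ush2uhnc86h2uu4in'

Matches: at [0:8] → '<<87py>>'; at [11:16] → '<<s>>'; at [19:28] → '<<hnc86>>'; at [31:38] → '<<u4i>>'.
Each match is replaced using the text its own group 1 captured.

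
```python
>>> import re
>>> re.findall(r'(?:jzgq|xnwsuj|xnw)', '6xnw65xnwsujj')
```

The regex engine tests alternatives in the order written; an earlier branch that matches wins even if a later one would match more.
With no groups in the pattern, `findall` gives back each whole match — 2 here.

['xnw', 'xnwsuj']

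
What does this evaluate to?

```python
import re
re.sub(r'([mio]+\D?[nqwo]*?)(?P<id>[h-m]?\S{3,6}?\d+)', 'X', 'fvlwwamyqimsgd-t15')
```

The pattern matches one or more of one of [mio], then optionally a non-digit, then zero or more of one of [nqwo] (lazy) (captured); then optionally a character in [h-m], then 3 to 6 of a non-whitespace character (lazy), then one or more of a digit (captured as 'id').
Matches: at [6:18] → 'myqimsgd-t15'.
Every occurrence is swapped for 'X'.

'fvlwwaX'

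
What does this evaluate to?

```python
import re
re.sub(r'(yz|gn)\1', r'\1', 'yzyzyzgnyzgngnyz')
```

After group 1 captures some text, `\1` only succeeds where that same text appears again.
Each match is replaced using the text its own group 1 captured.

'yzyzgnyzgnyz'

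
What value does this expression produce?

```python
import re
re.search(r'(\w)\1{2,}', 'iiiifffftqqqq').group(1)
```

'i'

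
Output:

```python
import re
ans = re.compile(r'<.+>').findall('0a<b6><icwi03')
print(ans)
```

['<b6>']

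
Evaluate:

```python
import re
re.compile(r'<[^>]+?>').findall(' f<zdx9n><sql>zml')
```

`findall` yields the raw match text (2 of them) because the pattern has no groups.

['<zdx9n>', '<sql>']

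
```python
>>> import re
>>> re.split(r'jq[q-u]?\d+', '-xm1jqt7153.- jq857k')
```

`split` removes every match and returns the 3 fragments in between.

['-xm1', '.- ', 'k']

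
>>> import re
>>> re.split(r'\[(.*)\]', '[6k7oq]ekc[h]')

Matches to split on: at [0:13] → '[6k7oq]ekc[h]'.
With a capturing group present, the delimiter's captured portion is kept in the result list.

['', '6k7oq]ekc[h', '']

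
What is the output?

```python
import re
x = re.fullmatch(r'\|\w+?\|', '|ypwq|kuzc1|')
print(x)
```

None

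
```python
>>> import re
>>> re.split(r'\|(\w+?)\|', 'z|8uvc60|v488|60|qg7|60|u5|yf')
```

Matches to split on: at [1:9] → '|8uvc60|'; at [13:17] → '|60|'; at [20:24] → '|60|'.
`re.split` interleaves the captured-group text with the surrounding fragments.

['z', '8uvc60', 'v488', '60', 'qg7', '60', 'u5|yf']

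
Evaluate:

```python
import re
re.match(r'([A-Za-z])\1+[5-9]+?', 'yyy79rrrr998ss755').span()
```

(0, 4)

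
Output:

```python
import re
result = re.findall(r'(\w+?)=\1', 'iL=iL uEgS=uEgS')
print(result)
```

['iL', 'uEgS']

A backreference is literal: `\1` must see the identical characters the first group matched.
Walking the string: at [0:5] match 'iL=iL', group 1 = 'iL'; at [6:15] match 'uEgS=uEgS', group 1 = 'uEgS'.
One capturing group, so `findall` returns just the captured substring from each match — 2 in all.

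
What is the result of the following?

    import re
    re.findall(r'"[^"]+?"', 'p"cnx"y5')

Matches: at [1:6] → '"cnx"'.
Since nothing is captured, `findall` lists the 1 matched substring directly.

['"cnx"']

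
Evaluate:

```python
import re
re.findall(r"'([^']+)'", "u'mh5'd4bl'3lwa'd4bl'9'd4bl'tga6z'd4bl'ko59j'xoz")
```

With a single group, `findall` returns only what that group captured — 5 items.

['mh5', '3lwa', '9', 'tga6z', 'ko59j']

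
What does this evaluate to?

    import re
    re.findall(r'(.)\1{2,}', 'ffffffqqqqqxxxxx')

['f', 'q', 'x']

The backreference `\1` re-matches whatever the first group consumed, character for character.
`findall` collects group 1 from each match (3 total).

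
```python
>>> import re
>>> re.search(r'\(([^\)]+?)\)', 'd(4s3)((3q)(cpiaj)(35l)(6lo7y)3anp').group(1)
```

The match spans [1:6] → '(4s3)'.
Captured: group 1 = '4s3'.

'4s3'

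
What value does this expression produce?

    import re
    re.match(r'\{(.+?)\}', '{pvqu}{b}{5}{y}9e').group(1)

`re.match` only tries the pattern at the start of the string.
The match spans [0:6] → '{pvqu}'.
Captured: group 1 = 'pvqu'.

'pvqu'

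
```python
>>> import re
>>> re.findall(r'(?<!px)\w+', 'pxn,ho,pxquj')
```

['pxn', 'ho', 'pxquj']

`(?!…)`/`(?<!…)` only lets a position through if the neighbouring text does NOT match; no characters are consumed.
No capturing groups, so `findall` returns the 3 full match strings.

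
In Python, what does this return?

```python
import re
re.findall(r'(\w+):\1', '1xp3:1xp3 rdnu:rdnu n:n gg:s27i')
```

After group 1 captures some text, `\1` only succeeds where that same text appears again.
Walking the string: at [0:9] match '1xp3:1xp3', group 1 = '1xp3'; at [10:19] match 'rdnu:rdnu', group 1 = 'rdnu'; at [20:23] match 'n:n', group 1 = 'n'.
With a single group, `findall` returns only what that group captured — 3 items.

['1xp3', 'rdnu', 'n']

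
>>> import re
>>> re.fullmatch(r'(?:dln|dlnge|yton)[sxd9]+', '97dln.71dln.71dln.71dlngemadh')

None

For `fullmatch`, every character of the input must be accounted for by the pattern.
Here there's no way to consume every character, so the call returns None.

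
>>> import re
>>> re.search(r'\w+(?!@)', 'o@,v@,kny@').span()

Because the assertion is negative and zero-width, positions next to the forbidden text are skipped.
`search` walks the string left to right and returns the first match it finds.
The match spans [6:8] → 'kn'.

(6, 8)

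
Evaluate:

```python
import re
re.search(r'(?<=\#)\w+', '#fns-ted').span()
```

(1, 4)

Lookahead/lookbehind check context without consuming it, so the matched span excludes the asserted characters.
The match spans [1:4] → 'fns'.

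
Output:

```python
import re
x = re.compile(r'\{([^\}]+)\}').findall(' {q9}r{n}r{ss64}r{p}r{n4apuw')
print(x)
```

['q9', 'n', 'ss64', 'p']

Because there's exactly one group, `findall` drops the full match and keeps group 1 from each hit.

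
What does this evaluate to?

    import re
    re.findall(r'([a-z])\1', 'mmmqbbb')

['m', 'b']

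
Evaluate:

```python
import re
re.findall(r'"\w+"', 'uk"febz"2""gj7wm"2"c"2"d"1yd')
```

['"febz"', '"gj7wm"', '"c"', '"d"']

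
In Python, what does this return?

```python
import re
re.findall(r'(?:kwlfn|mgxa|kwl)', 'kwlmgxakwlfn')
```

['kwl', 'mgxa', 'kwlfn']

Alternation isn't longest-match — the leftmost alternative that fits at this position is chosen.
Matches: at [0:3] → 'kwl'; at [3:7] → 'mgxa'; at [7:12] → 'kwlfn'.
Since nothing is captured, `findall` lists the 3 matched substrings directly.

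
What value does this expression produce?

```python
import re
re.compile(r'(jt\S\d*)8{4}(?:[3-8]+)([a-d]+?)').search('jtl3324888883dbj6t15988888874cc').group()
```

With the lazy modifier that quantifier settles for the fewest repetitions that let the rest of the pattern succeed (the atoms after it are unaffected and can still be greedy).
The match spans [0:14] → 'jtl3324888883d'.

'jtl3324888883d'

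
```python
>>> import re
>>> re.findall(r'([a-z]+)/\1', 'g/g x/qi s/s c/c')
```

After group 1 captures some text, `\1` only succeeds where that same text appears again.
Scanning left to right: at [0:3] match 'g/g', group 1 = 'g'; at [9:12] match 's/s', group 1 = 's'; at [13:16] match 'c/c', group 1 = 'c'.
One capturing group, so `findall` returns just the captured substring from each match — 3 in all.

['g', 's', 'c']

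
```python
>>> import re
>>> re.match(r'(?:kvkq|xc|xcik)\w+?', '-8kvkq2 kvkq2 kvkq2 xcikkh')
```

None

`match` is anchored at position 0; if the pattern doesn't fit there, it returns None.
Here position 0 doesn't satisfy it, so the call returns None.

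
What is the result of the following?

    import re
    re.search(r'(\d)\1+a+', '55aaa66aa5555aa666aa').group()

'55aaa'

`\1` has to match the exact text group 1 already captured.
`search` walks the string left to right and returns the first match it finds.
The match spans [0:5] → '55aaa'.
Captured: group 1 = '5'.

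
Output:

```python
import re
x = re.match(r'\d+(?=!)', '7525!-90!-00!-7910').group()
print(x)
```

7525

The lookaround is zero-width — it requires the adjacent text to match without consuming it, so the asserted text isn't part of the match.
`match` is anchored at position 0; if the pattern doesn't fit there, it returns None.
The match spans [0:4] → '7525'.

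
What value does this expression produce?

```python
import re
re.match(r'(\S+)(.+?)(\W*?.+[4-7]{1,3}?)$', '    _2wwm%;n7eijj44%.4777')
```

None

This matches one or more of a non-whitespace character (captured); then one or more of any character (lazy) (captured); then zero or more of a non-word character (lazy), then one or more of any character, then 1 to 3 of a character in [4-7] (lazy) (captured); then anchored at the end.
`re.match` won't scan ahead — the pattern has to work from the very first character.
Here the string doesn't start with a match, so the call returns None.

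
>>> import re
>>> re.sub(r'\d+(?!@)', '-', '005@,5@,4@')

'-5@,5@,4@'

A negative assertion filters positions out without eating any characters.
Matches: at [0:2] → '00'.
Every occurrence is swapped for '-'.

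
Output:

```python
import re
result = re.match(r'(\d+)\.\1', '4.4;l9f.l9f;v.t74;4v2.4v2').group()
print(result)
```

4.4

`re.match` only tries the pattern at the start of the string.
The match spans [0:3] → '4.4'.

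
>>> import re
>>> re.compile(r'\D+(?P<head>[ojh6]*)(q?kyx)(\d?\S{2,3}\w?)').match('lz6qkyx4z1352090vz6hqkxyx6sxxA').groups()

('6', 'qkyx', '4z135')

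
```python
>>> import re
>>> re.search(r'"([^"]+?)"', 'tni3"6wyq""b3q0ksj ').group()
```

'"6wyq"'

The match spans [4:10] → '"6wyq"'.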